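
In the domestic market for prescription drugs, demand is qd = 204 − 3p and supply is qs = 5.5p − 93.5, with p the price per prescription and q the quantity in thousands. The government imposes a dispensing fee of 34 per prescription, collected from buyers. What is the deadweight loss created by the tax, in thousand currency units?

Deadweight loss = 1122 thousand.

Without the tax, 204 − 3p = 5.5p − 93.5 gives 8.5p = 297.5, so p* = 35 and q* = 99.
With the tax collected from buyers, demand (in seller-price terms) shifts: qd = 204 − 3(p + 34).
New equilibrium: buyers pay 57, suppliers receive 23, q = 33. (Wedge: pb − ps = 34.)
Quantity falls by |ΔQ| = |99 − 33| = 66.
DWL = ½ · t · |ΔQ| = ½ · 34 · 66 = 1122.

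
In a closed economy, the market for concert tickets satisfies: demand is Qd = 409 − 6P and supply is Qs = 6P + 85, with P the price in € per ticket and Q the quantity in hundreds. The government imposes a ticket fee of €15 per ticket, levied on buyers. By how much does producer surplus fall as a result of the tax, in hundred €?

Producer surplus falls by €1683.75 hundred.

Before the tax: set 409 − 6P = 6P + 85 → P* = €27, Q* = 247.
With the tax collected from buyers, demand (in seller-price terms) shifts: Qd = 409 − 6(P + 15).
New equilibrium: buyers pay €34.5, suppliers receive €19.5, Q = 202. (Wedge: Pb − Ps = 15.)
ΔPS is the trapezoid between Q = 202 and Q = 247 of height €7.5: ½ · (247 + 202) · 7.5 = €1683.75.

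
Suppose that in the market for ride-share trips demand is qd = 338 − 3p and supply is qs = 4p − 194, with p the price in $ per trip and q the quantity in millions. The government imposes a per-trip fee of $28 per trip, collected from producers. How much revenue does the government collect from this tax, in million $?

Tax revenue = $1736 million.

Before the tax: set 338 − 3p = 4p − 194 → p* = $76, q* = 110.
With the tax collected from producers, supply shifts: qs = 4(p − 28) − 194.
Solving gives q = 62 with consumers paying $92 and producers receiving $64 (the $28 wedge).
Revenue = t · Q = 28 · 62 = $1736.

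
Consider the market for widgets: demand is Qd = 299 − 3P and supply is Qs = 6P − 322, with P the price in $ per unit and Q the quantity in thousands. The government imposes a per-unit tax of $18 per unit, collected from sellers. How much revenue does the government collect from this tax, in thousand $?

Before the tax: set 299 − 3P = 6P − 322 → P* = $69, Q* = 92.
With the tax collected from sellers, supply shifts: Qs = 6(P − 18) − 322.
New equilibrium: consumers pay $81, sellers receive $63, Q = 56. (Wedge: Pb − Ps = 18.)
Revenue = t · Q = 18 · 56 = $1008.

Tax revenue = $1008 thousand.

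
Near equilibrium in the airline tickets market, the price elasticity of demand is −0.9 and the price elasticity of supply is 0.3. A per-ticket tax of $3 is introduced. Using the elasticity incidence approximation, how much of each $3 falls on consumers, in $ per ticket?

Incidence ratio: consumers' share ≈ εs / (εs + |εd|) = 0.3 / (0.3 + 0.9) = 0.25.
So consumers bear ≈ 0.25 × $3 = $0.75; sellers bear $2.25.

Consumers bear ≈ $0.75 per ticket.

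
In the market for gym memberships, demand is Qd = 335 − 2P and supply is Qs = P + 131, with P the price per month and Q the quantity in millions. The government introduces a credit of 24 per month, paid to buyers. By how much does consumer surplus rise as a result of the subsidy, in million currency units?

Before the subsidy: set 335 − 2P = P + 131 → P* = 68, Q* = 199.
With a per-unit subsidy paid to buyers, each effectively pays P − 24, so demand becomes Qd = 335 − 2(P − 24).
New equilibrium: buyers pay 60, suppliers receive 84, Q = 215. (Wedge: Pb − Ps = −24.)
ΔCS is the trapezoid between Q = 215 and Q = 199 of height 8: ½ · (199 + 215) · 8 = 1656.

Consumer surplus rises by 1656 million.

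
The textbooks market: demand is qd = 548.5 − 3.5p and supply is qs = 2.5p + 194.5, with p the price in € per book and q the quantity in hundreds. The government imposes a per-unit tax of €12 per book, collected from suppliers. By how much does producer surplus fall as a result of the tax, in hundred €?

Producer surplus falls by €2332.75 hundred.

Without the tax, 548.5 − 3.5p = 2.5p + 194.5 gives 6p = 354, so p* = €59 and q* = 342.
With the tax collected from suppliers, supply shifts: qs = 2.5(p − 12) + 194.5.
Solving gives q = 324.5 with consumers paying €64 and suppliers receiving €52 (the €12 wedge).
ΔPS is the trapezoid between Q = 324.5 and Q = 342 of height €7: ½ · (342 + 324.5) · 7 = €2332.75.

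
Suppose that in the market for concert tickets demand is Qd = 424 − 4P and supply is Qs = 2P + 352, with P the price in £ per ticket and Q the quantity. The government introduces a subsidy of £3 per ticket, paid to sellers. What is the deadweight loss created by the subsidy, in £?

Deadweight loss = £6.

Before the subsidy: set 424 − 4P = 2P + 352 → P* = £12, Q* = 376.
With a per-unit subsidy paid to sellers, each receives P + 3 per unit sold, so supply becomes Qs = 2(P + 3) + 352.
Solving gives Q = 380 with consumers paying £11 and sellers receiving £14 (the £3 wedge).
Quantity rises by |ΔQ| = |376 − 380| = 4.
DWL = ½ · t · |ΔQ| = ½ · 3 · 4 = £6.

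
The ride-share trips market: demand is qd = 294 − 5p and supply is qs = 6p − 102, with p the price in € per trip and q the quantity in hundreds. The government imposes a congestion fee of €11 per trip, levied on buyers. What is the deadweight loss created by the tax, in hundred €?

Deadweight loss = €165 hundred.

Without the tax, 294 − 5p = 6p − 102 gives 11p = 396, so p* = €36 and q* = 114.
With the tax collected from buyers, demand (in seller-price terms) shifts: qd = 294 − 5(p + 11).
Solving gives q = 84 with buyers paying €42 and sellers receiving €31 (the €11 wedge).
Quantity falls by |ΔQ| = |114 − 84| = 30.
DWL = ½ · t · |ΔQ| = ½ · 11 · 30 = €165.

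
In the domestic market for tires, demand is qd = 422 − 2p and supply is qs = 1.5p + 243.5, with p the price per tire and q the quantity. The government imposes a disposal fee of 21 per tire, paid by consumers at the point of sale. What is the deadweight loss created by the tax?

Without the tax, 422 − 2p = 1.5p + 243.5 gives 3.5p = 178.5, so p* = 51 and q* = 320.
With the tax collected from consumers, demand (in seller-price terms) shifts: qd = 422 − 2(p + 21).
New equilibrium: consumers pay 60, suppliers receive 39, q = 302. (Wedge: pb − ps = 21.)
Quantity falls by |ΔQ| = |320 − 302| = 18.
DWL = ½ · t · |ΔQ| = ½ · 21 · 18 = 189.

Deadweight loss = 189.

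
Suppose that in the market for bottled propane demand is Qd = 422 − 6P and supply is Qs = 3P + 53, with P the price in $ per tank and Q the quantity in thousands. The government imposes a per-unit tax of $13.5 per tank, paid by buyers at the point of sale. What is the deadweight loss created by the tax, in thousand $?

Deadweight loss = $182.25 thousand.

Without the tax, 422 − 6P = 3P + 53 gives 9P = 369, so P* = $41 and Q* = 176.
With the tax collected from buyers, demand (in seller-price terms) shifts: Qd = 422 − 6(P + 13.5).
Solving gives Q = 149 with buyers paying $45.5 and sellers receiving $32 (the $13.5 wedge).
Quantity falls by |ΔQ| = |176 − 149| = 27.
DWL = ½ · t · |ΔQ| = ½ · 13.5 · 27 = $182.25.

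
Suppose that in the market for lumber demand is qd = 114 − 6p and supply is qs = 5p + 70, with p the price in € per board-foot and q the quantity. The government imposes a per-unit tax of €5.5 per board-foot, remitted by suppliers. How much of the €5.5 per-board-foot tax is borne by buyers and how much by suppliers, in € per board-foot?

Without the tax, 114 − 6p = 5p + 70 gives 11p = 44, so p* = €4 and q* = 90.
With the tax collected from suppliers, supply shifts: qs = 5(p − 5.5) + 70.
New equilibrium: buyers pay €6.5, suppliers receive €1, q = 75. (Wedge: pb − ps = 5.5.)
Burden on buyers: €2.5; on suppliers: €3. (They sum to €5.5.)
The less price-elastic side of the market bears the larger share of a per-unit tax.

Buyers bear €2.5 per board-foot; suppliers bear €3 per board-foot.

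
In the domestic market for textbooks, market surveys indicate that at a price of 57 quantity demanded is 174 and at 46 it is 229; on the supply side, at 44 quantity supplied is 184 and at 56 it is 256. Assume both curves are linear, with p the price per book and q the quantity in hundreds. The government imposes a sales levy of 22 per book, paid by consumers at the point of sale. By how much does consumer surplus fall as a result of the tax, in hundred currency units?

Demand slope: (229 − 174)/(46 − 57) = -5, so qd = 459 − 5p.
Supply slope: (256 − 184)/(56 − 44) = 6, so qs = 6p − 80.
Before the tax: set 459 − 5p = 6p − 80 → p* = 49, q* = 214.
With the tax collected from consumers, demand (in seller-price terms) shifts: qd = 459 − 5(p + 22).
Solving gives q = 154 with consumers paying 61 and suppliers receiving 39 (the 22 wedge).
ΔCS is the trapezoid between Q = 154 and Q = 214 of height 12: ½ · (214 + 154) · 12 = 2208.

Consumer surplus falls by 2208 hundred.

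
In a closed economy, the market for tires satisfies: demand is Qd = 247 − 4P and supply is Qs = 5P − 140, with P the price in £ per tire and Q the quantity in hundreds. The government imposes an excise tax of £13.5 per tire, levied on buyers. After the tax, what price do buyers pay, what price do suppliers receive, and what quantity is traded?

Before the tax: set 247 − 4P = 5P − 140 → P* = £43, Q* = 75.
With the tax collected from buyers, demand (in seller-price terms) shifts: Qd = 247 − 4(P + 13.5).
Solving gives Q = 45 with buyers paying £50.5 and suppliers receiving £37 (the £13.5 wedge).
The less price-elastic side of the market bears the larger share of a per-unit tax.

Buyers pay £50.5; suppliers receive £37; quantity = 45.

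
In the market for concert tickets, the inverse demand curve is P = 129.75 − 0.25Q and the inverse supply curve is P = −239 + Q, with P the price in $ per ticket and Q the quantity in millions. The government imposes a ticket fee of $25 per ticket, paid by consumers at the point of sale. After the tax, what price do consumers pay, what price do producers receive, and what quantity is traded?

Rewrite in direct form: Qd = 519 − 4P and Qs = P + 239.
Before the tax: set 519 − 4P = P + 239 → P* = $56, Q* = 295.
With the tax collected from consumers, demand (in seller-price terms) shifts: Qd = 519 − 4(P + 25).
New equilibrium: consumers pay $61, producers receive $36, Q = 275. (Wedge: Pb − Ps = 25.)

Consumers pay $61; producers receive $36; quantity = 275.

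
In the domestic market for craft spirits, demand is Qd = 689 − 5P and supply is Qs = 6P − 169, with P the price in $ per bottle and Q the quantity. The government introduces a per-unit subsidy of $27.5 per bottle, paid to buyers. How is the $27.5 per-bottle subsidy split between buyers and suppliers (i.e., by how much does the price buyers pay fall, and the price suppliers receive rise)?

Before the subsidy: set 689 − 5P = 6P − 169 → P* = $78, Q* = 299.
With a per-unit subsidy paid to buyers, each effectively pays P − 27.5, so demand becomes Qd = 689 − 5(P − 27.5).
Solving gives Q = 374 with buyers paying $63 and suppliers receiving $90.5 (the $27.5 wedge).
Gain to buyers: $15; to suppliers: $12.5. (They sum to $27.5.)

Buyers gain $15 per bottle; suppliers gain $12.5 per bottle.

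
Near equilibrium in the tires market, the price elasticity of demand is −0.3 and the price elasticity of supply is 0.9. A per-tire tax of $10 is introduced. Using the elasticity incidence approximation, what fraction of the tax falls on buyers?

Incidence ratio: buyers' share ≈ εs / (εs + |εd|) = 0.9 / (0.9 + 0.3) = 0.75.
Supply is the more elastic side, so buyers bear the larger share.

Buyers' share ≈ 0.75.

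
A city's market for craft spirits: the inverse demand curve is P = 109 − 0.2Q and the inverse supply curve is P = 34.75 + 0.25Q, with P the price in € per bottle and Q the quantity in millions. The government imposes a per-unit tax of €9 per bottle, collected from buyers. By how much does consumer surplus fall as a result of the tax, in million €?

Consumer surplus falls by €620 million.

Inverting to Q(P) form: Qd = 545 − 5P; Qs = 4P − 139.
Without the tax, 545 − 5P = 4P − 139 gives 9P = 684, so P* = €76 and Q* = 165.
With the tax collected from buyers, demand (in seller-price terms) shifts: Qd = 545 − 5(P + 9).
Solving gives Q = 145 with buyers paying €80 and producers receiving €71 (the €9 wedge).
ΔCS is the trapezoid between Q = 145 and Q = 165 of height €4: ½ · (165 + 145) · 4 = €620.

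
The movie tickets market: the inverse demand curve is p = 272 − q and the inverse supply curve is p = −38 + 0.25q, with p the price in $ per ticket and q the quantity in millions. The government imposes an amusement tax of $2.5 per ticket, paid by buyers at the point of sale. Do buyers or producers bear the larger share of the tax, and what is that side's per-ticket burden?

Buyers bear the larger share: $2 per ticket.

Rewrite in direct form: qd = 272 − p and qs = 4p + 152.
Without the tax, 272 − p = 4p + 152 gives 5p = 120, so p* = $24 and q* = 248.
With the tax collected from buyers, demand (in seller-price terms) shifts: qd = 272 − (p + 2.5).
New equilibrium: buyers pay $26, producers receive $23.5, q = 246. (Wedge: pb − ps = 2.5.)
Per-ticket burden: buyers $2, producers $0.5.
Buyers take the larger share because demand is less price-elastic here (demand slope 1 vs supply slope 4).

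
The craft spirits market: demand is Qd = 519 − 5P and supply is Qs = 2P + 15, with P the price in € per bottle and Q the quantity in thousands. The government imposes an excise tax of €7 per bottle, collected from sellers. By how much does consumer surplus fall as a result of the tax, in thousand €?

Consumer surplus falls by €308 thousand.

Without the tax, 519 − 5P = 2P + 15 gives 7P = 504, so P* = €72 and Q* = 159.
With the tax collected from sellers, supply shifts: Qs = 2(P − 7) + 15.
New equilibrium: buyers pay €74, sellers receive €67, Q = 149. (Wedge: Pb − Ps = 7.)
ΔCS is the trapezoid between Q = 149 and Q = 159 of height €2: ½ · (159 + 149) · 2 = €308.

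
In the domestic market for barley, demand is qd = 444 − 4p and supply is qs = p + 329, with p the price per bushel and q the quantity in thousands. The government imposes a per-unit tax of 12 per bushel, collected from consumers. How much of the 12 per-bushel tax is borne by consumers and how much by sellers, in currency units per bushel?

Without the tax, 444 − 4p = p + 329 gives 5p = 115, so p* = 23 and q* = 352.
With the tax collected from consumers, demand (in seller-price terms) shifts: qd = 444 − 4(p + 12).
Solving gives q = 342.4 with consumers paying 25.4 and sellers receiving 13.4 (the 12 wedge).
Burden on consumers: 2.4; on sellers: 9.6. (They sum to 12.)

Consumers bear 2.4 per bushel; sellers bear 9.6 per bushel.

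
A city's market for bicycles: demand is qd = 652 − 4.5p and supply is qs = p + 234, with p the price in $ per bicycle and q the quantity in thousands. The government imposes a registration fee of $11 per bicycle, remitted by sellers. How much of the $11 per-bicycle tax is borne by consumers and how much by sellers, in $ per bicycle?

Consumers bear $2 per bicycle; sellers bear $9 per bicycle.

Without the tax, 652 − 4.5p = p + 234 gives 5.5p = 418, so p* = $76 and q* = 310.
With the tax collected from sellers, supply shifts: qs = (p − 11) + 234.
New equilibrium: consumers pay $78, sellers receive $67, q = 301. (Wedge: pb − ps = 11.)
Burden on consumers: $2; on sellers: $9. (They sum to $11.)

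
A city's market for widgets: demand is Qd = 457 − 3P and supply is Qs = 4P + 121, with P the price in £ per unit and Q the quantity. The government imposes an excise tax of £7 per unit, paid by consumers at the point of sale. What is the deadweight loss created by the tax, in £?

Before the tax: set 457 − 3P = 4P + 121 → P* = £48, Q* = 313.
With the tax collected from consumers, demand (in seller-price terms) shifts: Qd = 457 − 3(P + 7).
Solving gives Q = 301 with consumers paying £52 and suppliers receiving £45 (the £7 wedge).
Quantity falls by |ΔQ| = |313 − 301| = 12.
DWL = ½ · t · |ΔQ| = ½ · 7 · 12 = £42.

Deadweight loss = £42.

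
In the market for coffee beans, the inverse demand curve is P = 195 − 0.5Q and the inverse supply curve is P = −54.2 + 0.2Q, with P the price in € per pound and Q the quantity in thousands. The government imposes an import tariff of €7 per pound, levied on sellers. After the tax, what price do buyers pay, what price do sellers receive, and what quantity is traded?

Inverting to Q(P) form: Qd = 390 − 2P; Qs = 5P + 271.
Before the tax: set 390 − 2P = 5P + 271 → P* = €17, Q* = 356.
With the tax collected from sellers, supply shifts: Qs = 5(P − 7) + 271.
Solving gives Q = 346 with buyers paying €22 and sellers receiving €15 (the €7 wedge).

Buyers pay €22; sellers receive €15; quantity = 346.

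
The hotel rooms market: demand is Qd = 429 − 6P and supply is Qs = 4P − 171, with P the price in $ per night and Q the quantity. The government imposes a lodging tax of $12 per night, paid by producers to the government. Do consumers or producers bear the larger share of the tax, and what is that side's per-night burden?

Producers bear the larger share: $7.2 per night.

Before the tax: set 429 − 6P = 4P − 171 → P* = $60, Q* = 69.
With the tax collected from producers, supply shifts: Qs = 4(P − 12) − 171.
Solving gives Q = 40.2 with consumers paying $64.8 and producers receiving $52.8 (the $12 wedge).
Per-night burden: consumers $4.8, producers $7.2.
Producers take the larger share because supply is less price-elastic here (demand slope 6 vs supply slope 4).
The less price-elastic side of the market bears the larger share of a per-unit tax.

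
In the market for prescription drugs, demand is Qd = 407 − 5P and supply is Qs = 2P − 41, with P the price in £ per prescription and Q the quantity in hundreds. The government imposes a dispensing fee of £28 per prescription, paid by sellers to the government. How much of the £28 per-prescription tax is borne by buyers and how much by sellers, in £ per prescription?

Buyers bear £8 per prescription; sellers bear £20 per prescription.

Before the tax: set 407 − 5P = 2P − 41 → P* = £64, Q* = 87.
With the tax collected from sellers, supply shifts: Qs = 2(P − 28) − 41.
Solving gives Q = 47 with buyers paying £72 and sellers receiving £44 (the £28 wedge).
Burden on buyers: £8; on sellers: £20. (They sum to £28.)
The less price-elastic side of the market bears the larger share of a per-unit tax.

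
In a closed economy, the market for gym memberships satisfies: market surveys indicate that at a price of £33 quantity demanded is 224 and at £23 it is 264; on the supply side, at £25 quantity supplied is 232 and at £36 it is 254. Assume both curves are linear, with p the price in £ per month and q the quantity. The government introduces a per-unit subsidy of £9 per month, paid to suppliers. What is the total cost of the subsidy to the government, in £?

Government outlay = £2268.

Demand slope: (264 − 224)/(23 − 33) = -4, so qd = 356 − 4p.
Supply slope: (254 − 232)/(36 − 25) = 2, so qs = 2p + 182.
Without the subsidy, 356 − 4p = 2p + 182 gives 6p = 174, so p* = £29 and q* = 240.
With a per-unit subsidy paid to suppliers, each receives p + 9 per unit sold, so supply becomes qs = 2(p + 9) + 182.
New equilibrium: buyers pay £26, suppliers receive £35, q = 252. (Wedge: pb − ps = −9.)
Outlay = t · Q = 9 · 252 = £2268.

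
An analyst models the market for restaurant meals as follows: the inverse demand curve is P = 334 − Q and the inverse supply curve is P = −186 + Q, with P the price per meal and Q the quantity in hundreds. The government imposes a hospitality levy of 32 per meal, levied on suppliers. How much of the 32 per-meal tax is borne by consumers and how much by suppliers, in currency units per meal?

Consumers bear 16 per meal; suppliers bear 16 per meal.

Inverting to Q(P) form: Qd = 334 − P; Qs = P + 186.
Without the tax, 334 − P = P + 186 gives 2P = 148, so P* = 74 and Q* = 260.
With the tax collected from suppliers, supply shifts: Qs = (P − 32) + 186.
New equilibrium: consumers pay 90, suppliers receive 58, Q = 244. (Wedge: Pb − Ps = 32.)
Burden on consumers: 16; on suppliers: 16. (They sum to 32.)
The less price-elastic side of the market bears the larger share of a per-unit tax.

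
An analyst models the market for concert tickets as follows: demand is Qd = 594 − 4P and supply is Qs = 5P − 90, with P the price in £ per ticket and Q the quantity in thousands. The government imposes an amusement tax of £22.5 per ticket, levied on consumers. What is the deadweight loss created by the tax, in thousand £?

Before the tax: set 594 − 4P = 5P − 90 → P* = £76, Q* = 290.
With the tax collected from consumers, demand (in seller-price terms) shifts: Qd = 594 − 4(P + 22.5).
New equilibrium: consumers pay £88.5, sellers receive £66, Q = 240. (Wedge: Pb − Ps = 22.5.)
Quantity falls by |ΔQ| = |290 − 240| = 50.
DWL = ½ · t · |ΔQ| = ½ · 22.5 · 50 = £562.5.

Deadweight loss = £562.5 thousand.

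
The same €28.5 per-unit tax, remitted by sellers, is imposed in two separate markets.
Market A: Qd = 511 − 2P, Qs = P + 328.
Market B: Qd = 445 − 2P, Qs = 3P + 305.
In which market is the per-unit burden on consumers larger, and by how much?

Market A: pre-tax P* = €61, Q* = 389; post-tax Q = 370; per-unit burden on consumers = €9.5.
Market B: pre-tax P* = €28, Q* = 389; post-tax Q = 354.8; per-unit burden on consumers = €17.1.
Difference: €9.5 vs €17.1 → market B is larger by €7.6.

Market B, by €7.6.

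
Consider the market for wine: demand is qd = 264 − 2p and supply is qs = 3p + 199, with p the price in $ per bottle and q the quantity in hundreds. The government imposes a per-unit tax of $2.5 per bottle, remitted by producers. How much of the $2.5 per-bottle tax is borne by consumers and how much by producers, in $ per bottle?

Before the tax: set 264 − 2p = 3p + 199 → p* = $13, q* = 238.
With the tax collected from producers, supply shifts: qs = 3(p − 2.5) + 199.
New equilibrium: consumers pay $14.5, producers receive $12, q = 235. (Wedge: pb − ps = 2.5.)
Burden on consumers: $1.5; on producers: $1. (They sum to $2.5.)
The less price-elastic side of the market bears the larger share of a per-unit tax.

Consumers bear $1.5 per bottle; producers bear $1 per bottle.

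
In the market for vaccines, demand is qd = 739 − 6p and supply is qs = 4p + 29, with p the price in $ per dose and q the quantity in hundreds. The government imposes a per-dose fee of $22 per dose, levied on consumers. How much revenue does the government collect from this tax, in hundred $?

Tax revenue = $5724.4 hundred.

Without the tax, 739 − 6p = 4p + 29 gives 10p = 710, so p* = $71 and q* = 313.
With the tax collected from consumers, demand (in seller-price terms) shifts: qd = 739 − 6(p + 22).
Solving gives q = 260.2 with consumers paying $79.8 and producers receiving $57.8 (the $22 wedge).
Revenue = t · Q = 22 · 260.2 = $5724.4.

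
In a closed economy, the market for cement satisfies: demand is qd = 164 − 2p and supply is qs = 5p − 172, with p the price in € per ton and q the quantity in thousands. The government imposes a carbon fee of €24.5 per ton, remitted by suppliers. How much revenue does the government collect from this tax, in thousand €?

Tax revenue = €808.5 thousand.

Without the tax, 164 − 2p = 5p − 172 gives 7p = 336, so p* = €48 and q* = 68.
With the tax collected from suppliers, supply shifts: qs = 5(p − 24.5) − 172.
New equilibrium: buyers pay €65.5, suppliers receive €41, q = 33. (Wedge: pb − ps = 24.5.)
Revenue = t · Q = 24.5 · 33 = €808.5.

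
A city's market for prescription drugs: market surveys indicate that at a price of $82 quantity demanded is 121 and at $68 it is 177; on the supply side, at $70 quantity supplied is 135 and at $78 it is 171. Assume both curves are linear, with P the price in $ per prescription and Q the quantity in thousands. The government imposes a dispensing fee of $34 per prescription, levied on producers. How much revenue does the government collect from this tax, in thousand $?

Tax revenue = $2754 thousand.

Demand slope: (177 − 121)/(68 − 82) = -4, so Qd = 449 − 4P.
Supply slope: (171 − 135)/(78 − 70) = 4.5, so Qs = 4.5P − 180.
Without the tax, 449 − 4P = 4.5P − 180 gives 8.5P = 629, so P* = $74 and Q* = 153.
With the tax collected from producers, supply shifts: Qs = 4.5(P − 34) − 180.
New equilibrium: buyers pay $92, producers receive $58, Q = 81. (Wedge: Pb − Ps = 34.)
Revenue = t · Q = 34 · 81 = $2754.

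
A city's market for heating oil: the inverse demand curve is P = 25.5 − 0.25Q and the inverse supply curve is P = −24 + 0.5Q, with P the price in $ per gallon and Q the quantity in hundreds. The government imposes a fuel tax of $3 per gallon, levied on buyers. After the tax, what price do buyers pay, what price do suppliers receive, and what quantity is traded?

Inverting to Q(P) form: Qd = 102 − 4P; Qs = 2P + 48.
Before the tax: set 102 − 4P = 2P + 48 → P* = $9, Q* = 66.
With the tax collected from buyers, demand (in seller-price terms) shifts: Qd = 102 − 4(P + 3).
Solving gives Q = 62 with buyers paying $10 and suppliers receiving $7 (the $3 wedge).
The less price-elastic side of the market bears the larger share of a per-unit tax.

Buyers pay $10; suppliers receive $7; quantity = 62.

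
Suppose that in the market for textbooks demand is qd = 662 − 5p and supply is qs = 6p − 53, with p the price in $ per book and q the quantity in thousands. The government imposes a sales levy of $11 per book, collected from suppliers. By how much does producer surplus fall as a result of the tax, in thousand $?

Producer surplus falls by $1610 thousand.

Without the tax, 662 − 5p = 6p − 53 gives 11p = 715, so p* = $65 and q* = 337.
With the tax collected from suppliers, supply shifts: qs = 6(p − 11) − 53.
Solving gives q = 307 with buyers paying $71 and suppliers receiving $60 (the $11 wedge).
ΔPS is the trapezoid between Q = 307 and Q = 337 of height $5: ½ · (337 + 307) · 5 = $1610.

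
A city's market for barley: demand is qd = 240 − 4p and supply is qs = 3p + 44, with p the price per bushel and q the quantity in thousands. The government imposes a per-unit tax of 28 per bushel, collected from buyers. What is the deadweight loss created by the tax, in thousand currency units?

Without the tax, 240 − 4p = 3p + 44 gives 7p = 196, so p* = 28 and q* = 128.
With the tax collected from buyers, demand (in seller-price terms) shifts: qd = 240 − 4(p + 28).
Solving gives q = 80 with buyers paying 40 and sellers receiving 12 (the 28 wedge).
Quantity falls by |ΔQ| = |128 − 80| = 48.
DWL = ½ · t · |ΔQ| = ½ · 28 · 48 = 672.

Deadweight loss = 672 thousand.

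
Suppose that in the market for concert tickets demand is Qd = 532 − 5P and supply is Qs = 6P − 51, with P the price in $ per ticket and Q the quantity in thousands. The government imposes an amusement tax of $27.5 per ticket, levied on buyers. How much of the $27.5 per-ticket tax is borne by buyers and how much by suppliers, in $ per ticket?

Without the tax, 532 − 5P = 6P − 51 gives 11P = 583, so P* = $53 and Q* = 267.
With the tax collected from buyers, demand (in seller-price terms) shifts: Qd = 532 − 5(P + 27.5).
New equilibrium: buyers pay $68, suppliers receive $40.5, Q = 192. (Wedge: Pb − Ps = 27.5.)
Burden on buyers: $15; on suppliers: $12.5. (They sum to $27.5.)
The less price-elastic side of the market bears the larger share of a per-unit tax.

Buyers bear $15 per ticket; suppliers bear $12.5 per ticket.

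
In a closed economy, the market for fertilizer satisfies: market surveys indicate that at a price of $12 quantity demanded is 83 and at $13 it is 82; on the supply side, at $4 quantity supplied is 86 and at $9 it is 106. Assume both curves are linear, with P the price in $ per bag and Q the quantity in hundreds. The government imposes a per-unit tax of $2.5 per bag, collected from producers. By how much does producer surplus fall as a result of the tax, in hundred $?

Demand slope: (82 − 83)/(13 − 12) = -1, so Qd = 95 − P.
Supply slope: (106 − 86)/(9 − 4) = 4, so Qs = 4P + 70.
Before the tax: set 95 − P = 4P + 70 → P* = $5, Q* = 90.
With the tax collected from producers, supply shifts: Qs = 4(P − 2.5) + 70.
Solving gives Q = 88 with buyers paying $7 and producers receiving $4.5 (the $2.5 wedge).
ΔPS is the trapezoid between Q = 88 and Q = 90 of height $0.5: ½ · (90 + 88) · 0.5 = $44.5.

Producer surplus falls by $44.5 hundred.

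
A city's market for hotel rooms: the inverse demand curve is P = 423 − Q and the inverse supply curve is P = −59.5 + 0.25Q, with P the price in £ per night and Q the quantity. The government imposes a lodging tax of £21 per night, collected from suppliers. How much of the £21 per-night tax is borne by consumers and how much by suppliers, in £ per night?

Inverting to Q(P) form: Qd = 423 − P; Qs = 4P + 238.
Without the tax, 423 − P = 4P + 238 gives 5P = 185, so P* = £37 and Q* = 386.
With the tax collected from suppliers, supply shifts: Qs = 4(P − 21) + 238.
New equilibrium: consumers pay £53.8, suppliers receive £32.8, Q = 369.2. (Wedge: Pb − Ps = 21.)
Burden on consumers: £16.8; on suppliers: £4.2. (They sum to £21.)

Consumers bear £16.8 per night; suppliers bear £4.2 per night.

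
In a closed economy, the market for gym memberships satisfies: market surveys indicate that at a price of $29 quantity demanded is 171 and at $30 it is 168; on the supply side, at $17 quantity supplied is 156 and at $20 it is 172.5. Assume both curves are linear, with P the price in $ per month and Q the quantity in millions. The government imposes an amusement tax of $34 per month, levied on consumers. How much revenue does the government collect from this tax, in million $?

Tax revenue = $4182 million.

Demand slope: (168 − 171)/(30 − 29) = -3, so Qd = 258 − 3P.
Supply slope: (172.5 − 156)/(20 − 17) = 5.5, so Qs = 5.5P + 62.5.
Without the tax, 258 − 3P = 5.5P + 62.5 gives 8.5P = 195.5, so P* = $23 and Q* = 189.
With the tax collected from consumers, demand (in seller-price terms) shifts: Qd = 258 − 3(P + 34).
Solving gives Q = 123 with consumers paying $45 and sellers receiving $11 (the $34 wedge).
Revenue = t · Q = 34 · 123 = $4182.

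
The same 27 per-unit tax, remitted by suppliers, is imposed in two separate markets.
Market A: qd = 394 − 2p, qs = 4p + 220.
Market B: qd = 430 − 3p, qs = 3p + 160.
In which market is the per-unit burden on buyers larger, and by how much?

Market A: pre-tax p* = 29, q* = 336; post-tax q = 300; per-unit burden on buyers = 18.
Market B: pre-tax p* = 45, q* = 295; post-tax q = 254.5; per-unit burden on buyers = 13.5.
Difference: 18 vs 13.5 → market A is larger by 4.5.

Market A, by 4.5.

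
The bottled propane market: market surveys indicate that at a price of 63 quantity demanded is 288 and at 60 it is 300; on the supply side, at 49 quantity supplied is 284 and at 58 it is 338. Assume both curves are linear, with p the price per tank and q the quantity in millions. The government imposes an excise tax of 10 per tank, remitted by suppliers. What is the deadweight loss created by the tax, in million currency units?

Deadweight loss = 120 million.

Demand slope: (300 − 288)/(60 − 63) = -4, so qd = 540 − 4p.
Supply slope: (338 − 284)/(58 − 49) = 6, so qs = 6p − 10.
Without the tax, 540 − 4p = 6p − 10 gives 10p = 550, so p* = 55 and q* = 320.
With the tax collected from suppliers, supply shifts: qs = 6(p − 10) − 10.
Solving gives q = 296 with buyers paying 61 and suppliers receiving 51 (the 10 wedge).
Quantity falls by |ΔQ| = |320 − 296| = 24.
DWL = ½ · t · |ΔQ| = ½ · 10 · 24 = 120.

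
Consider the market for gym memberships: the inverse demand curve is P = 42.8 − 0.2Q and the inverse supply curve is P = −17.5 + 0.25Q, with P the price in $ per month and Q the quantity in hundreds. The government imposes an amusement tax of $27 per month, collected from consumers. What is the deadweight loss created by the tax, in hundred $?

Inverting to Q(P) form: Qd = 214 − 5P; Qs = 4P + 70.
Without the tax, 214 − 5P = 4P + 70 gives 9P = 144, so P* = $16 and Q* = 134.
With the tax collected from consumers, demand (in seller-price terms) shifts: Qd = 214 − 5(P + 27).
New equilibrium: consumers pay $28, suppliers receive $1, Q = 74. (Wedge: Pb − Ps = 27.)
Quantity falls by |ΔQ| = |134 − 74| = 60.
DWL = ½ · t · |ΔQ| = ½ · 27 · 60 = $810.

Deadweight loss = $810 hundred.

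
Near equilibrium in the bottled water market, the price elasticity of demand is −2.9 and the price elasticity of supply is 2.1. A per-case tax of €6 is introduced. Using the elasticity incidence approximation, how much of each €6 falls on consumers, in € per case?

Incidence ratio: consumers' share ≈ εs / (εs + |εd|) = 2.1 / (2.1 + 2.9) = 0.42.
So consumers bear ≈ 0.42 × €6 = €2.52; sellers bear €3.48.

Consumers bear ≈ €2.52 per case.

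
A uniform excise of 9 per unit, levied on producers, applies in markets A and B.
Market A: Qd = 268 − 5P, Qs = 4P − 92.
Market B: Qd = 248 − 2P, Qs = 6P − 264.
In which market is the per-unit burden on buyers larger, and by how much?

Market A: pre-tax P* = 40, Q* = 68; post-tax Q = 48; per-unit burden on buyers = 4.
Market B: pre-tax P* = 64, Q* = 120; post-tax Q = 106.5; per-unit burden on buyers = 6.75.
Difference: 4 vs 6.75 → market B is larger by 2.75.

Market B, by 2.75.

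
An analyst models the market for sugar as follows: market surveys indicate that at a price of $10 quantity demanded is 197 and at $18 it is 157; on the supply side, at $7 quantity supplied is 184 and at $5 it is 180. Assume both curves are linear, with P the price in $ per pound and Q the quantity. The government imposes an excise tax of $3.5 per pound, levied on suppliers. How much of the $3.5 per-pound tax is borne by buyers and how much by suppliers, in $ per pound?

Demand slope: (157 − 197)/(18 − 10) = -5, so Qd = 247 − 5P.
Supply slope: (180 − 184)/(5 − 7) = 2, so Qs = 2P + 170.
Without the tax, 247 − 5P = 2P + 170 gives 7P = 77, so P* = $11 and Q* = 192.
With the tax collected from suppliers, supply shifts: Qs = 2(P − 3.5) + 170.
New equilibrium: buyers pay $12, suppliers receive $8.5, Q = 187. (Wedge: Pb − Ps = 3.5.)
Burden on buyers: $1; on suppliers: $2.5. (They sum to $3.5.)
The less price-elastic side of the market bears the larger share of a per-unit tax.

Buyers bear $1 per pound; suppliers bear $2.5 per pound.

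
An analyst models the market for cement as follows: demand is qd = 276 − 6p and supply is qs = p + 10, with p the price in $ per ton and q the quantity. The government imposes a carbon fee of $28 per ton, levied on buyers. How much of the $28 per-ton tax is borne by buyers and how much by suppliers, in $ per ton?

Without the tax, 276 − 6p = p + 10 gives 7p = 266, so p* = $38 and q* = 48.
With the tax collected from buyers, demand (in seller-price terms) shifts: qd = 276 − 6(p + 28).
Solving gives q = 24 with buyers paying $42 and suppliers receiving $14 (the $28 wedge).
Burden on buyers: $4; on suppliers: $24. (They sum to $28.)
The less price-elastic side of the market bears the larger share of a per-unit tax.

Buyers bear $4 per ton; suppliers bear $24 per ton.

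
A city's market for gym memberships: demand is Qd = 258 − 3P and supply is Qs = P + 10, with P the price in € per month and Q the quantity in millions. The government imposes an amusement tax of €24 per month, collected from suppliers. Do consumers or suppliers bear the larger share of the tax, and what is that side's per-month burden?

Without the tax, 258 − 3P = P + 10 gives 4P = 248, so P* = €62 and Q* = 72.
With the tax collected from suppliers, supply shifts: Qs = (P − 24) + 10.
Solving gives Q = 54 with consumers paying €68 and suppliers receiving €44 (the €24 wedge).
Per-month burden: consumers €6, suppliers €18.
Suppliers take the larger share because supply is less price-elastic here (demand slope 3 vs supply slope 1).
The less price-elastic side of the market bears the larger share of a per-unit tax.

Suppliers bear the larger share: €18 per month.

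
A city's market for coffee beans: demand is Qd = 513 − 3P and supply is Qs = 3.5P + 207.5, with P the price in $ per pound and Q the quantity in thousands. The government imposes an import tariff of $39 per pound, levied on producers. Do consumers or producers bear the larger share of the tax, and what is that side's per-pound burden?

Without the tax, 513 − 3P = 3.5P + 207.5 gives 6.5P = 305.5, so P* = $47 and Q* = 372.
With the tax collected from producers, supply shifts: Qs = 3.5(P − 39) + 207.5.
New equilibrium: consumers pay $68, producers receive $29, Q = 309. (Wedge: Pb − Ps = 39.)
Per-pound burden: consumers $21, producers $18.
Consumers take the larger share because demand is less price-elastic here (demand slope 3 vs supply slope 3.5).

Consumers bear the larger share: $21 per pound.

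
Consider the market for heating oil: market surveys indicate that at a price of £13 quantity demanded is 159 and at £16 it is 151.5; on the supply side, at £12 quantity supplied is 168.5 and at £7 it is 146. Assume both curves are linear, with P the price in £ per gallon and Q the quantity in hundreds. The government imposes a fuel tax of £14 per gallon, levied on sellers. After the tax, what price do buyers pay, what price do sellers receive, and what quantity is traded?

Buyers pay £20; sellers receive £6; quantity = 141.5.

Demand slope: (151.5 − 159)/(16 − 13) = -2.5, so Qd = 191.5 − 2.5P.
Supply slope: (146 − 168.5)/(7 − 12) = 4.5, so Qs = 4.5P + 114.5.
Before the tax: set 191.5 − 2.5P = 4.5P + 114.5 → P* = £11, Q* = 164.
With the tax collected from sellers, supply shifts: Qs = 4.5(P − 14) + 114.5.
New equilibrium: buyers pay £20, sellers receive £6, Q = 141.5. (Wedge: Pb − Ps = 14.)
The less price-elastic side of the market bears the larger share of a per-unit tax.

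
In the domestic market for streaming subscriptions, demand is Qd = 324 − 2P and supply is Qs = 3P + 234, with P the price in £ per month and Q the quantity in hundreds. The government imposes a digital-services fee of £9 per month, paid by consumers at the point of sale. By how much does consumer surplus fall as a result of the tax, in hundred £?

Without the tax, 324 − 2P = 3P + 234 gives 5P = 90, so P* = £18 and Q* = 288.
With the tax collected from consumers, demand (in seller-price terms) shifts: Qd = 324 − 2(P + 9).
Solving gives Q = 277.2 with consumers paying £23.4 and suppliers receiving £14.4 (the £9 wedge).
ΔCS is the trapezoid between Q = 277.2 and Q = 288 of height £5.4: ½ · (288 + 277.2) · 5.4 = £1526.04.

Consumer surplus falls by £1526.04 hundred.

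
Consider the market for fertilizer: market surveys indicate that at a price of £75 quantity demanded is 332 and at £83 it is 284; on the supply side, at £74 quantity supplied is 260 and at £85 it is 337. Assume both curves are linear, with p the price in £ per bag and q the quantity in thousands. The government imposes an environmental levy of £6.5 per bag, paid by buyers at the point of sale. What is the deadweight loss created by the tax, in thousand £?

Deadweight loss = £68.25 thousand.

Demand slope: (284 − 332)/(83 − 75) = -6, so qd = 782 − 6p.
Supply slope: (337 − 260)/(85 − 74) = 7, so qs = 7p − 258.
Before the tax: set 782 − 6p = 7p − 258 → p* = £80, q* = 302.
With the tax collected from buyers, demand (in seller-price terms) shifts: qd = 782 − 6(p + 6.5).
Solving gives q = 281 with buyers paying £83.5 and producers receiving £77 (the £6.5 wedge).
Quantity falls by |ΔQ| = |302 − 281| = 21.
DWL = ½ · t · |ΔQ| = ½ · 6.5 · 21 = £68.25.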